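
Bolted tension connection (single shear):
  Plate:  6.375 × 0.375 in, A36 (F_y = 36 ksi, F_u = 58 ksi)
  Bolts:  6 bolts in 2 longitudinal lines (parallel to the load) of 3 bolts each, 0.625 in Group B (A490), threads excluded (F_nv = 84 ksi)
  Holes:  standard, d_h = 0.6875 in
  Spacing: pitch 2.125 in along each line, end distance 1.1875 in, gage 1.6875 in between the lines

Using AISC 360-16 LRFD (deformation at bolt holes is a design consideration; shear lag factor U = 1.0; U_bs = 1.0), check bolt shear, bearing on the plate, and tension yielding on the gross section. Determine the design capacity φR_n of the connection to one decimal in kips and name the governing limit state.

77.5 kips (gross-section yield governs)

Bolt shear: A_b = π(0.625)²/4 = 0.3068 in². φR_n = 0.75 × 84 × 0.3068 × 6 × 1 = 116.0 kips.
Bearing (0.375 in plate, F_u = 58 ksi): end bolts L_c = 1.1875 − 0.6875/2 = 0.84375, R_n = min(1.2×0.84375×0.375×58, 2.4×0.625×0.375×58) = 22.022 kips/bolt; interior L_c = 2.125 − 0.6875 = 1.4375, R_n = 32.625 kips/bolt. φR_n = 0.75 × (2×22.022 + 4×32.625) = 130.9 kips.
Tension yield (gross): A_g = 6.375×0.375 = 2.3906 in². φR_n = 0.90 × 36 × 2.3906 = 77.5 kips.
Governing: min(116.0, 130.9, 77.5) = 77.5 kips → gross-section yield.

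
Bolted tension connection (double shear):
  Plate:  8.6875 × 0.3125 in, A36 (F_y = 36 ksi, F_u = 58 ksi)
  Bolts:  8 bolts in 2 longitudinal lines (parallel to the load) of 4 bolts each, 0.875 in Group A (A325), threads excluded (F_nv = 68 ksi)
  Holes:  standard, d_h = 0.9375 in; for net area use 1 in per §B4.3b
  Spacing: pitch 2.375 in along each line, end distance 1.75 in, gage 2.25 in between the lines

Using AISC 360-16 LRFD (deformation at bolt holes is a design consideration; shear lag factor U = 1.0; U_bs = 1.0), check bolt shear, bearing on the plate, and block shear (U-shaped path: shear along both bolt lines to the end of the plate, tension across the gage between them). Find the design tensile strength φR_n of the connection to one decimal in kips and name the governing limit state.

104.7 kips (block shear governs)

Bolt shear: A_b = π(0.875)²/4 = 0.60132 in². φR_n = 0.75 × 68 × 0.60132 × 8 × 2 = 490.7 kips.
Bearing (0.3125 in plate, F_u = 58 ksi): end bolts L_c = 1.75 − 0.9375/2 = 1.28125, R_n = min(1.2×1.28125×0.3125×58, 2.4×0.875×0.3125×58) = 27.867 kips/bolt; interior L_c = 2.375 − 0.9375 = 1.4375, R_n = 31.266 kips/bolt. φR_n = 0.75 × (2×27.867 + 6×31.266) = 182.5 kips.
Block shear: shear path 2×[1.75+3×2.375] = 2×8.875 in, A_gv = 5.5469, A_nv = 2×(8.875 − 3.5×1)×0.3125 = 3.3594 in²; tension across gage: (2.25 − 1×1)×0.3125 = 0.39063 in². R_n = min(0.6×58×3.3594, 0.6×36×5.5469) + 1.0×58×0.39063 = min(116.91, 119.81) + 22.657 = 139.57 kips. φR_n = 0.75 × 139.57 = 104.7 kips.
Governing: min(490.7, 182.5, 104.7) = 104.7 kips → block shear.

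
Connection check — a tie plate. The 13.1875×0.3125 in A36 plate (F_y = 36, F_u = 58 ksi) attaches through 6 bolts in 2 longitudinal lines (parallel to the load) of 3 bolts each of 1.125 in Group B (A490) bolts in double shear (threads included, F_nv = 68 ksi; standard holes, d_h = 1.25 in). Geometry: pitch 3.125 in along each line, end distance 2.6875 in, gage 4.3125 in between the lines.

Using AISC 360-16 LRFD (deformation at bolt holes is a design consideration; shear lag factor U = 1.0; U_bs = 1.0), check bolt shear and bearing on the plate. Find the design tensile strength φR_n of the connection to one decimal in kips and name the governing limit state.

Bolt shear: A_b = π(1.125)²/4 = 0.99402 in². φR_n = 0.75 × 68 × 0.99402 × 6 × 2 = 608.3 kips.
Bearing (0.3125 in plate, F_u = 58 ksi): end bolts L_c = 2.6875 − 1.25/2 = 2.0625, R_n = min(1.2×2.0625×0.3125×58, 2.4×1.125×0.3125×58) = 44.859 kips/bolt; interior L_c = 3.125 − 1.25 = 1.875, R_n = 40.781 kips/bolt. φR_n = 0.75 × (2×44.859 + 4×40.781) = 189.6 kips.
Governing: min(608.3, 189.6) = 189.6 kips → bearing.

189.6 kips (bearing governs)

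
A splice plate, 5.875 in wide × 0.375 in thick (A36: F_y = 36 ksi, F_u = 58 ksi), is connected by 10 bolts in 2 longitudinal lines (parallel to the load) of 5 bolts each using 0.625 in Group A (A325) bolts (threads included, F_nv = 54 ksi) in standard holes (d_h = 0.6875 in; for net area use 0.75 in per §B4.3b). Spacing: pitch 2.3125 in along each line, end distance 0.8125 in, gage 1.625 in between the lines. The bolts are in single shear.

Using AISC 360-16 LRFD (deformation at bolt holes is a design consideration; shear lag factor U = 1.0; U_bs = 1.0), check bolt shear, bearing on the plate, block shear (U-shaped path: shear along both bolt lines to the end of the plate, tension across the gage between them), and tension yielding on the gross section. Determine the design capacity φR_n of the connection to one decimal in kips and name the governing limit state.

Bolt shear: A_b = π(0.625)²/4 = 0.3068 in². φR_n = 0.75 × 54 × 0.3068 × 10 × 1 = 124.3 kips.
Bearing (0.375 in plate, F_u = 58 ksi): end bolts L_c = 0.8125 − 0.6875/2 = 0.46875, R_n = min(1.2×0.46875×0.375×58, 2.4×0.625×0.375×58) = 12.234 kips/bolt; interior L_c = 2.3125 − 0.6875 = 1.625, R_n = 32.625 kips/bolt. φR_n = 0.75 × (2×12.234 + 8×32.625) = 214.1 kips.
Block shear: shear path 2×[0.8125+4×2.3125] = 2×10.0625 in, A_gv = 7.5469, A_nv = 2×(10.0625 − 4.5×0.75)×0.375 = 5.0156 in²; tension across gage: (1.625 − 1×0.75)×0.375 = 0.32813 in². R_n = min(0.6×58×5.0156, 0.6×36×7.5469) + 1.0×58×0.32813 = min(174.54, 163.01) + 19.032 = 182.04 kips. φR_n = 0.75 × 182.04 = 136.5 kips.
Tension yield (gross): A_g = 5.875×0.375 = 2.2031 in². φR_n = 0.90 × 36 × 2.2031 = 71.4 kips.
Governing: min(124.3, 214.1, 136.5, 71.4) = 71.4 kips → gross-section yield.

71.4 kips (gross-section yield governs)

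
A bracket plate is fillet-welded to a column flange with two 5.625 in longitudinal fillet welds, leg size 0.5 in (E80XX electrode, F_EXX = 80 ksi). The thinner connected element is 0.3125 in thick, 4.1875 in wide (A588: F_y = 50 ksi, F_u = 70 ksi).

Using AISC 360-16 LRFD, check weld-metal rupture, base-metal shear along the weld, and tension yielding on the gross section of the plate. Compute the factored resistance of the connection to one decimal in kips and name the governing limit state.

Weld metal: throat = 0.707×0.5 = 0.3535 in, L = 2×5.625 = 11.25 in. φR_n = 0.75 × 0.6 × 80 × 0.3535 × 11.25 = 143.2 kips.
Base metal shear (0.3125 in plate): yield φR_n = 1.0×0.6×50×0.3125×11.25 = 105.5 kips; rupture φR_n = 0.75×0.6×70×0.3125×11.25 = 110.7 kips; take 105.5 kips (yield).
Tension yield (gross): A_g = 4.1875×0.3125 = 1.3086 in². φR_n = 0.90 × 50 × 1.3086 = 58.9 kips.
Governing: min(143.2, 105.5, 58.9) = 58.9 kips → gross-section yield.

58.9 kips (gross-section yield governs)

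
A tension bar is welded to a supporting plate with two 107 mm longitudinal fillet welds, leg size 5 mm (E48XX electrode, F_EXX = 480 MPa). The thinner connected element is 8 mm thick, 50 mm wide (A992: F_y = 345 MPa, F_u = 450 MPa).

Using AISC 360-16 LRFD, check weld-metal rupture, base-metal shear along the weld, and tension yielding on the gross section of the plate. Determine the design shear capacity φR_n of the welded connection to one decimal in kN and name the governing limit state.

Weld metal: throat = 0.707×5 = 3.535 mm, L = 2×107 = 214 mm. φR_n = 0.75 × 0.6 × 480 × 3.535 × 214 = 163.4 kN.
Base metal shear (8 mm plate): yield φR_n = 1.0×0.6×345×8×214 = 354.4 kN; rupture φR_n = 0.75×0.6×450×8×214 = 346.7 kN; take 346.7 kN (rupture).
Tension yield (gross): A_g = 50×8 = 400 mm². φR_n = 0.90 × 345 × 400 = 124.2 kN.
Governing: min(163.4, 346.7, 124.2) = 124.2 kN → gross-section yield.

124.2 kN (gross-section yield governs)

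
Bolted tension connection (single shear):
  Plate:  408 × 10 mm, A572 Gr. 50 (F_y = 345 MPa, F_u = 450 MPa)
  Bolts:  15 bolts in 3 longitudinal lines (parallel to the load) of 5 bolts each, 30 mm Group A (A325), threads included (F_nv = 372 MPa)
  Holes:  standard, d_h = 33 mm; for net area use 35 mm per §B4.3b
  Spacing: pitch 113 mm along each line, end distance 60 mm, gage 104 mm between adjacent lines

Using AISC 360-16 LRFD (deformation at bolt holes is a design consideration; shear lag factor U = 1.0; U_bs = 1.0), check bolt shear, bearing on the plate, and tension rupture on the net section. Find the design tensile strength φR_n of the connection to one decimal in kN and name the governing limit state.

Bolt shear: A_b = π(30)²/4 = 706.86 mm². φR_n = 0.75 × 372 × 706.86 × 15 × 1 = 2958.2 kN.
Bearing (10 mm plate, F_u = 450 MPa): end bolts L_c = 60 − 33/2 = 43.5, R_n = min(1.2×43.5×10×450, 2.4×30×10×450) = 234.9 kN/bolt; interior L_c = 113 − 33 = 80, R_n = 324 kN/bolt. φR_n = 0.75 × (3×234.9 + 12×324) = 3444.5 kN.
Tension rupture (net): A_n = (408 − 3×35)×10 = 3030 mm² (U = 1.0, A_e = A_n). φR_n = 0.75 × 450 × 3030 = 1022.6 kN.
Governing: min(2958.2, 3444.5, 1022.6) = 1022.6 kN → net-section rupture.

1022.6 kN (net-section rupture governs)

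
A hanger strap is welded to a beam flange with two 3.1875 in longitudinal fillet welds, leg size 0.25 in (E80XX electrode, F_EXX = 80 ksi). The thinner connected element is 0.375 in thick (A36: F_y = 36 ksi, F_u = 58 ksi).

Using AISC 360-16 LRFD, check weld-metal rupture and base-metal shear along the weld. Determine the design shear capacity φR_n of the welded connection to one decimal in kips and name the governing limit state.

Weld metal: throat = 0.707×0.25 = 0.17675 in, L = 2×3.1875 = 6.375 in. φR_n = 0.75 × 0.6 × 80 × 0.17675 × 6.375 = 40.6 kips.
Base metal shear (0.375 in plate): yield φR_n = 1.0×0.6×36×0.375×6.375 = 51.6 kips; rupture φR_n = 0.75×0.6×58×0.375×6.375 = 62.4 kips; take 51.6 kips (yield).
Governing: min(40.6, 51.6) = 40.6 kips → weld metal.

40.6 kips (weld metal governs)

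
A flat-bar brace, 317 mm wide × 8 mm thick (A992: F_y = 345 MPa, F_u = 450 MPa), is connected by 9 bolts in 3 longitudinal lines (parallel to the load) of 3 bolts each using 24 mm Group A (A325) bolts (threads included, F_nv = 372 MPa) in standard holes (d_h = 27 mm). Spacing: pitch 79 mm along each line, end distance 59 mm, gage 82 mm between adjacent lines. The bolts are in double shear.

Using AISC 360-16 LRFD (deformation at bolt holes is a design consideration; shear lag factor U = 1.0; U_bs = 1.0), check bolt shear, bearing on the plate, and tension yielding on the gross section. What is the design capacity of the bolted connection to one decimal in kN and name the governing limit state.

Bolt shear: A_b = π(24)²/4 = 452.39 mm². φR_n = 0.75 × 372 × 452.39 × 9 × 2 = 2271.9 kN.
Bearing (8 mm plate, F_u = 450 MPa): end bolts L_c = 59 − 27/2 = 45.5, R_n = min(1.2×45.5×8×450, 2.4×24×8×450) = 196.56 kN/bolt; interior L_c = 79 − 27 = 52, R_n = 207.36 kN/bolt. φR_n = 0.75 × (3×196.56 + 6×207.36) = 1375.4 kN.
Tension yield (gross): A_g = 317×8 = 2536 mm². φR_n = 0.90 × 345 × 2536 = 787.4 kN.
Governing: min(2271.9, 1375.4, 787.4) = 787.4 kN → gross-section yield.

787.4 kN (gross-section yield governs)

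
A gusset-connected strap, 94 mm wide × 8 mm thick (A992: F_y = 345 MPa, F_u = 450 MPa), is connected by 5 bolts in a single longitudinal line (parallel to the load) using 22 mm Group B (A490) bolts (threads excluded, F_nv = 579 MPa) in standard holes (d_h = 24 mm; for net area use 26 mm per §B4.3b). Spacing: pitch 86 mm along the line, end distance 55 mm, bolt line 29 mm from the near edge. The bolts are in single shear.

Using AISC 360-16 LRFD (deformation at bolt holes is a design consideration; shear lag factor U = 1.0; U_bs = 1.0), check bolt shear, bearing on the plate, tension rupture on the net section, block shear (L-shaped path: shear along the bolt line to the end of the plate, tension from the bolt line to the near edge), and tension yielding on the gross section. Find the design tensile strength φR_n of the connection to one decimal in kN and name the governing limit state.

Bolt shear: A_b = π(22)²/4 = 380.13 mm². φR_n = 0.75 × 579 × 380.13 × 5 × 1 = 825.4 kN.
Bearing (8 mm plate, F_u = 450 MPa): end bolts L_c = 55 − 24/2 = 43, R_n = min(1.2×43×8×450, 2.4×22×8×450) = 185.76 kN/bolt; interior L_c = 86 − 24 = 62, R_n = 190.08 kN/bolt. φR_n = 0.75 × (1×185.76 + 4×190.08) = 709.6 kN.
Tension rupture (net): A_n = (94 − 1×26)×8 = 544 mm² (U = 1.0, A_e = A_n). φR_n = 0.75 × 450 × 544 = 183.6 kN.
Block shear: shear path 1×[55+4×86] = 1×399 mm, A_gv = 3192, A_nv = 1×(399 − 4.5×26)×8 = 2256 mm²; tension to near edge: (29 − 0.5×26)×8 = 128 mm². R_n = min(0.6×450×2256, 0.6×345×3192) + 1.0×450×128 = min(609.12, 660.74) + 57.6 = 666.72 kN. φR_n = 0.75 × 666.72 = 500.0 kN.
Tension yield (gross): A_g = 94×8 = 752 mm². φR_n = 0.90 × 345 × 752 = 233.5 kN.
Governing: min(825.4, 709.6, 183.6, 500.0, 233.5) = 183.6 kN → net-section rupture.

183.6 kN (net-section rupture governs)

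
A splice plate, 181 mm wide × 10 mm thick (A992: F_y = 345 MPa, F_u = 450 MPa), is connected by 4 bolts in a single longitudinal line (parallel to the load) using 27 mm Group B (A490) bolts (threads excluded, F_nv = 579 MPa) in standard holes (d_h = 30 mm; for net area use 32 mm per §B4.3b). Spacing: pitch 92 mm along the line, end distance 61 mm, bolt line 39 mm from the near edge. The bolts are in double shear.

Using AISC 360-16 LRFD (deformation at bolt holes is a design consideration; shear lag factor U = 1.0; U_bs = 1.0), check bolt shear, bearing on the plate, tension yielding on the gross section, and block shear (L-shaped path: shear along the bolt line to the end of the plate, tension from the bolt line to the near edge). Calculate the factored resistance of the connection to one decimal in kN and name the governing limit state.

Bolt shear: A_b = π(27)²/4 = 572.56 mm². φR_n = 0.75 × 579 × 572.56 × 4 × 2 = 1989.1 kN.
Bearing (10 mm plate, F_u = 450 MPa): end bolts L_c = 61 − 30/2 = 46, R_n = min(1.2×46×10×450, 2.4×27×10×450) = 248.4 kN/bolt; interior L_c = 92 − 30 = 62, R_n = 291.6 kN/bolt. φR_n = 0.75 × (1×248.4 + 3×291.6) = 842.4 kN.
Tension yield (gross): A_g = 181×10 = 1810 mm². φR_n = 0.90 × 345 × 1810 = 562.0 kN.
Block shear: shear path 1×[61+3×92] = 1×337 mm, A_gv = 3370, A_nv = 1×(337 − 3.5×32)×10 = 2250 mm²; tension to near edge: (39 − 0.5×32)×10 = 230 mm². R_n = min(0.6×450×2250, 0.6×345×3370) + 1.0×450×230 = min(607.5, 697.59) + 103.5 = 711 kN. φR_n = 0.75 × 711 = 533.3 kN.
Governing: min(1989.1, 842.4, 562.0, 533.3) = 533.3 kN → block shear.

533.3 kN (block shear governs)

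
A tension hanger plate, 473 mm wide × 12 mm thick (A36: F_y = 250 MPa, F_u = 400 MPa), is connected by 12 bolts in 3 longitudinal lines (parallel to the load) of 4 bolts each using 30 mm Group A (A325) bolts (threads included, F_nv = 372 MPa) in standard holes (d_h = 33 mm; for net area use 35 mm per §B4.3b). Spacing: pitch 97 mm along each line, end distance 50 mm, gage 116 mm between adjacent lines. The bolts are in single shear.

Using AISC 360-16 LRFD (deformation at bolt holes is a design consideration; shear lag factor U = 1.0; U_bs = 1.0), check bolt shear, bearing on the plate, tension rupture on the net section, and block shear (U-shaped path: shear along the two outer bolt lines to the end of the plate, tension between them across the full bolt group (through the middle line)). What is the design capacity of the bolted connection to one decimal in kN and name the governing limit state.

1324.8 kN (net-section rupture governs)

Bolt shear: A_b = π(30)²/4 = 706.86 mm². φR_n = 0.75 × 372 × 706.86 × 12 × 1 = 2366.6 kN.
Bearing (12 mm plate, F_u = 400 MPa): end bolts L_c = 50 − 33/2 = 33.5, R_n = min(1.2×33.5×12×400, 2.4×30×12×400) = 192.96 kN/bolt; interior L_c = 97 − 33 = 64, R_n = 345.6 kN/bolt. φR_n = 0.75 × (3×192.96 + 9×345.6) = 2767.0 kN.
Tension rupture (net): A_n = (473 − 3×35)×12 = 4416 mm² (U = 1.0, A_e = A_n). φR_n = 0.75 × 400 × 4416 = 1324.8 kN.
Block shear: shear path 2×[50+3×97] = 2×341 mm, A_gv = 8184, A_nv = 2×(341 − 3.5×35)×12 = 5244 mm²; tension across gage: (232 − 2×35)×12 = 1944 mm². R_n = min(0.6×400×5244, 0.6×250×8184) + 1.0×400×1944 = min(1258.6, 1227.6) + 777.6 = 2005.2 kN. φR_n = 0.75 × 2005.2 = 1503.9 kN.
Governing: min(2366.6, 2767.0, 1324.8, 1503.9) = 1324.8 kN → net-section rupture.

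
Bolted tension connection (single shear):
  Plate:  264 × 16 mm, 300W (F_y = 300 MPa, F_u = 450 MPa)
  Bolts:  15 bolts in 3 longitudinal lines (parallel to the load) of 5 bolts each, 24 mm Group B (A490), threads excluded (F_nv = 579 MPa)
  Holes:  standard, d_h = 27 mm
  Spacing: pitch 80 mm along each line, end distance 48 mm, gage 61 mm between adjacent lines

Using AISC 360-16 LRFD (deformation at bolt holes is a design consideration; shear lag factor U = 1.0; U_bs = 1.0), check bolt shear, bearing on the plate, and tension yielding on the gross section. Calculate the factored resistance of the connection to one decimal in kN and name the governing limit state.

1140.5 kN (gross-section yield governs)

Bolt shear: A_b = π(24)²/4 = 452.39 mm². φR_n = 0.75 × 579 × 452.39 × 15 × 1 = 2946.8 kN.
Bearing (16 mm plate, F_u = 450 MPa): end bolts L_c = 48 − 27/2 = 34.5, R_n = min(1.2×34.5×16×450, 2.4×24×16×450) = 298.08 kN/bolt; interior L_c = 80 − 27 = 53, R_n = 414.72 kN/bolt. φR_n = 0.75 × (3×298.08 + 12×414.72) = 4403.2 kN.
Tension yield (gross): A_g = 264×16 = 4224 mm². φR_n = 0.90 × 300 × 4224 = 1140.5 kN.
Governing: min(2946.8, 4403.2, 1140.5) = 1140.5 kN → gross-section yield.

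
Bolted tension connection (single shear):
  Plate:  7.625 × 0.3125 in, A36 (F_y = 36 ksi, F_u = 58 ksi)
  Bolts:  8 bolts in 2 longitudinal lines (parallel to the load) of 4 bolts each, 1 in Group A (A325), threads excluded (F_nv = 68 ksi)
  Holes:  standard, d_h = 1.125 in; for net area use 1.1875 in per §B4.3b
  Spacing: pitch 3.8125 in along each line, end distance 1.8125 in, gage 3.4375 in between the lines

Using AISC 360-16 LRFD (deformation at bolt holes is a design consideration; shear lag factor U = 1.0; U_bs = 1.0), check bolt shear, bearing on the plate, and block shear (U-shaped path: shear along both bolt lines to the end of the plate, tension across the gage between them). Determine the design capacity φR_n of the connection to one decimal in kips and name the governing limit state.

164.7 kips (block shear governs)

Bolt shear: A_b = π(1)²/4 = 0.7854 in². φR_n = 0.75 × 68 × 0.7854 × 8 × 1 = 320.4 kips.
Bearing (0.3125 in plate, F_u = 58 ksi): end bolts L_c = 1.8125 − 1.125/2 = 1.25, R_n = min(1.2×1.25×0.3125×58, 2.4×1×0.3125×58) = 27.188 kips/bolt; interior L_c = 3.8125 − 1.125 = 2.6875, R_n = 43.5 kips/bolt. φR_n = 0.75 × (2×27.188 + 6×43.5) = 236.5 kips.
Block shear: shear path 2×[1.8125+3×3.8125] = 2×13.25 in, A_gv = 8.2813, A_nv = 2×(13.25 − 3.5×1.1875)×0.3125 = 5.6836 in²; tension across gage: (3.4375 − 1×1.1875)×0.3125 = 0.70313 in². R_n = min(0.6×58×5.6836, 0.6×36×8.2813) + 1.0×58×0.70313 = min(197.79, 178.88) + 40.782 = 219.66 kips. φR_n = 0.75 × 219.66 = 164.7 kips.
Governing: min(320.4, 236.5, 164.7) = 164.7 kips → block shear.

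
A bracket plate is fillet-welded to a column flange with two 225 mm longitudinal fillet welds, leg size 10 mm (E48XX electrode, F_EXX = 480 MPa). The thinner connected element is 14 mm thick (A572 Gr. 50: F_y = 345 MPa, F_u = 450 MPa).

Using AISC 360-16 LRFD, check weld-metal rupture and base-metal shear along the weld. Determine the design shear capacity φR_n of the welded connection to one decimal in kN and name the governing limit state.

Weld metal: throat = 0.707×10 = 7.07 mm, L = 2×225 = 450 mm. φR_n = 0.75 × 0.6 × 480 × 7.07 × 450 = 687.2 kN.
Base metal shear (14 mm plate): yield φR_n = 1.0×0.6×345×14×450 = 1304.1 kN; rupture φR_n = 0.75×0.6×450×14×450 = 1275.8 kN; take 1275.8 kN (rupture).
Governing: min(687.2, 1275.8) = 687.2 kN → weld metal.

687.2 kN (weld metal governs)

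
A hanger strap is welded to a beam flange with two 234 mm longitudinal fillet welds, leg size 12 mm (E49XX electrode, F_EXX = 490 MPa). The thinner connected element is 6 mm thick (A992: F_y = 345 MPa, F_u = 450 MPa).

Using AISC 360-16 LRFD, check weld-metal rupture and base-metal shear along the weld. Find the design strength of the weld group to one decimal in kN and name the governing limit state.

Weld metal: throat = 0.707×12 = 8.484 mm, L = 2×234 = 468 mm. φR_n = 0.75 × 0.6 × 490 × 8.484 × 468 = 875.5 kN.
Base metal shear (6 mm plate): yield φR_n = 1.0×0.6×345×6×468 = 581.3 kN; rupture φR_n = 0.75×0.6×450×6×468 = 568.6 kN; take 568.6 kN (rupture).
Governing: min(875.5, 568.6) = 568.6 kN → base-metal shear.

568.6 kN (base-metal shear governs)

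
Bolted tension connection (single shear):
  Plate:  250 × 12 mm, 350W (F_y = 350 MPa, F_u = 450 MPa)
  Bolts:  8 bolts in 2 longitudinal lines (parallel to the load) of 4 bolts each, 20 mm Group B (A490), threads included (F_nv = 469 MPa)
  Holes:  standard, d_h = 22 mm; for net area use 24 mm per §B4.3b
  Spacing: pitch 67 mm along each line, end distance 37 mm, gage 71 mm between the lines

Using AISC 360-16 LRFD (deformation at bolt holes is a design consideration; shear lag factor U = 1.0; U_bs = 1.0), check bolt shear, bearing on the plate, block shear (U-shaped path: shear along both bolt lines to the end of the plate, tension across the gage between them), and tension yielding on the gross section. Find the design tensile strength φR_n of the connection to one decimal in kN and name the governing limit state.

Bolt shear: A_b = π(20)²/4 = 314.16 mm². φR_n = 0.75 × 469 × 314.16 × 8 × 1 = 884.0 kN.
Bearing (12 mm plate, F_u = 450 MPa): end bolts L_c = 37 − 22/2 = 26, R_n = min(1.2×26×12×450, 2.4×20×12×450) = 168.48 kN/bolt; interior L_c = 67 − 22 = 45, R_n = 259.2 kN/bolt. φR_n = 0.75 × (2×168.48 + 6×259.2) = 1419.1 kN.
Block shear: shear path 2×[37+3×67] = 2×238 mm, A_gv = 5712, A_nv = 2×(238 − 3.5×24)×12 = 3696 mm²; tension across gage: (71 − 1×24)×12 = 564 mm². R_n = min(0.6×450×3696, 0.6×350×5712) + 1.0×450×564 = min(997.92, 1199.5) + 253.8 = 1251.7 kN. φR_n = 0.75 × 1251.7 = 938.8 kN.
Tension yield (gross): A_g = 250×12 = 3000 mm². φR_n = 0.90 × 350 × 3000 = 945.0 kN.
Governing: min(884.0, 1419.1, 938.8, 945.0) = 884.0 kN → bolt shear.

884.0 kN (bolt shear governs)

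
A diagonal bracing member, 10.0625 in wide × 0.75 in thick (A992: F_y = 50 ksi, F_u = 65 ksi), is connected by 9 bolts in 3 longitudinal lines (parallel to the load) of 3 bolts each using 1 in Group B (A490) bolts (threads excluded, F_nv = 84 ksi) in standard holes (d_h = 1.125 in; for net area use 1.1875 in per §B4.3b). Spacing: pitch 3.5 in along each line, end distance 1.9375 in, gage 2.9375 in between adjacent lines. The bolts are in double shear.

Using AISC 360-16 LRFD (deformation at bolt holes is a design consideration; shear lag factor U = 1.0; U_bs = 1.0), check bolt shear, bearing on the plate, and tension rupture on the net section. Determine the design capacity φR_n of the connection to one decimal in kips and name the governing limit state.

237.7 kips (net-section rupture governs)

Bolt shear: A_b = π(1)²/4 = 0.7854 in². φR_n = 0.75 × 84 × 0.7854 × 9 × 2 = 890.6 kips.
Bearing (0.75 in plate, F_u = 65 ksi): end bolts L_c = 1.9375 − 1.125/2 = 1.375, R_n = min(1.2×1.375×0.75×65, 2.4×1×0.75×65) = 80.438 kips/bolt; interior L_c = 3.5 − 1.125 = 2.375, R_n = 117 kips/bolt. φR_n = 0.75 × (3×80.438 + 6×117) = 707.5 kips.
Tension rupture (net): A_n = (10.0625 − 3×1.1875)×0.75 = 4.875 in² (U = 1.0, A_e = A_n). φR_n = 0.75 × 65 × 4.875 = 237.7 kips.
Governing: min(890.6, 707.5, 237.7) = 237.7 kips → net-section rupture.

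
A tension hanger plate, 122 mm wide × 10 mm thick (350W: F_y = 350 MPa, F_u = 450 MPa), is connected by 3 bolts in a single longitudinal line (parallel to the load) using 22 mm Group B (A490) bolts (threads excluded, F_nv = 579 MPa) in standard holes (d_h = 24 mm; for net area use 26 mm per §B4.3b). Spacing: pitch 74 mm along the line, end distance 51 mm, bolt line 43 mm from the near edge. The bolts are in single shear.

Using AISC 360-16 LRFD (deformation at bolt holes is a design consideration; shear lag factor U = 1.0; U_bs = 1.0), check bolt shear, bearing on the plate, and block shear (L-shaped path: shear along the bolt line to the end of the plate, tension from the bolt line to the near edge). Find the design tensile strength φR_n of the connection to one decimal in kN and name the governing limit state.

Bolt shear: A_b = π(22)²/4 = 380.13 mm². φR_n = 0.75 × 579 × 380.13 × 3 × 1 = 495.2 kN.
Bearing (10 mm plate, F_u = 450 MPa): end bolts L_c = 51 − 24/2 = 39, R_n = min(1.2×39×10×450, 2.4×22×10×450) = 210.6 kN/bolt; interior L_c = 74 − 24 = 50, R_n = 237.6 kN/bolt. φR_n = 0.75 × (1×210.6 + 2×237.6) = 514.4 kN.
Block shear: shear path 1×[51+2×74] = 1×199 mm, A_gv = 1990, A_nv = 1×(199 − 2.5×26)×10 = 1340 mm²; tension to near edge: (43 − 0.5×26)×10 = 300 mm². R_n = min(0.6×450×1340, 0.6×350×1990) + 1.0×450×300 = min(361.8, 417.9) + 135 = 496.8 kN. φR_n = 0.75 × 496.8 = 372.6 kN.
Governing: min(495.2, 514.4, 372.6) = 372.6 kN → block shear.

372.6 kN (block shear governs)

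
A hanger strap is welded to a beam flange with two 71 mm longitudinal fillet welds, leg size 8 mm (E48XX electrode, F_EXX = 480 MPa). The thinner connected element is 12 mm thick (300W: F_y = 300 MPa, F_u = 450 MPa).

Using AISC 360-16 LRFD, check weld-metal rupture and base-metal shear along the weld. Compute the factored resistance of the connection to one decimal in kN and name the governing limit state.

173.5 kN (weld metal governs)

Weld metal: throat = 0.707×8 = 5.656 mm, L = 2×71 = 142 mm. φR_n = 0.75 × 0.6 × 480 × 5.656 × 142 = 173.5 kN.
Base metal shear (12 mm plate): yield φR_n = 1.0×0.6×300×12×142 = 306.7 kN; rupture φR_n = 0.75×0.6×450×12×142 = 345.1 kN; take 306.7 kN (yield).
Governing: min(173.5, 306.7) = 173.5 kN → weld metal.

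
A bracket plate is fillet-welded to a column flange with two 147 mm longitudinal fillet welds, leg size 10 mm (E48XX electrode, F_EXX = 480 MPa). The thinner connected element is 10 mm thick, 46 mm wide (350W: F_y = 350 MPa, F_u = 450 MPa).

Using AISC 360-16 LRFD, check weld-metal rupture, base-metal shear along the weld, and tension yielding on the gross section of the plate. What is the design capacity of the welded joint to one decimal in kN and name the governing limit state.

144.9 kN (gross-section yield governs)

Weld metal: throat = 0.707×10 = 7.07 mm, L = 2×147 = 294 mm. φR_n = 0.75 × 0.6 × 480 × 7.07 × 294 = 449.0 kN.
Base metal shear (10 mm plate): yield φR_n = 1.0×0.6×350×10×294 = 617.4 kN; rupture φR_n = 0.75×0.6×450×10×294 = 595.4 kN; take 595.4 kN (rupture).
Tension yield (gross): A_g = 46×10 = 460 mm². φR_n = 0.90 × 350 × 460 = 144.9 kN.
Governing: min(449.0, 595.4, 144.9) = 144.9 kN → gross-section yield.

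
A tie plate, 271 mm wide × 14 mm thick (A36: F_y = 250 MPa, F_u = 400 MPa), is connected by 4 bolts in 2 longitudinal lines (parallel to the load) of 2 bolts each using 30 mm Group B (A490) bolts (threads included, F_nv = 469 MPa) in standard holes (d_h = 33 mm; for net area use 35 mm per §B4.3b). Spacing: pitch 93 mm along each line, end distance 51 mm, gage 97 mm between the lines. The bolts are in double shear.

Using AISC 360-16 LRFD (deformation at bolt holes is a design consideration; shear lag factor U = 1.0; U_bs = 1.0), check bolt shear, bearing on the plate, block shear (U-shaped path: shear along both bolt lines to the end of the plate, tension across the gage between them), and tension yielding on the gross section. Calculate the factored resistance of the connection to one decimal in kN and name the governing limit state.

714.0 kN (block shear governs)

Bolt shear: A_b = π(30)²/4 = 706.86 mm². φR_n = 0.75 × 469 × 706.86 × 4 × 2 = 1989.1 kN.
Bearing (14 mm plate, F_u = 400 MPa): end bolts L_c = 51 − 33/2 = 34.5, R_n = min(1.2×34.5×14×400, 2.4×30×14×400) = 231.84 kN/bolt; interior L_c = 93 − 33 = 60, R_n = 403.2 kN/bolt. φR_n = 0.75 × (2×231.84 + 2×403.2) = 952.6 kN.
Block shear: shear path 2×[51+1×93] = 2×144 mm, A_gv = 4032, A_nv = 2×(144 − 1.5×35)×14 = 2562 mm²; tension across gage: (97 − 1×35)×14 = 868 mm². R_n = min(0.6×400×2562, 0.6×250×4032) + 1.0×400×868 = min(614.88, 604.8) + 347.2 = 952 kN. φR_n = 0.75 × 952 = 714.0 kN.
Tension yield (gross): A_g = 271×14 = 3794 mm². φR_n = 0.90 × 250 × 3794 = 853.7 kN.
Governing: min(1989.1, 952.6, 714.0, 853.7) = 714.0 kN → block shear.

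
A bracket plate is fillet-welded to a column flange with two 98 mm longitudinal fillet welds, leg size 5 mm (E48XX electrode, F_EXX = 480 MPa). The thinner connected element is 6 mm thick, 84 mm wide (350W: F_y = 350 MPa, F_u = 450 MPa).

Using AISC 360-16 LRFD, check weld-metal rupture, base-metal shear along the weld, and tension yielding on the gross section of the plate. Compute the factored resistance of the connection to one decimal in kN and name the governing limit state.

149.7 kN (weld metal governs)

Weld metal: throat = 0.707×5 = 3.535 mm, L = 2×98 = 196 mm. φR_n = 0.75 × 0.6 × 480 × 3.535 × 196 = 149.7 kN.
Base metal shear (6 mm plate): yield φR_n = 1.0×0.6×350×6×196 = 247.0 kN; rupture φR_n = 0.75×0.6×450×6×196 = 238.1 kN; take 238.1 kN (rupture).
Tension yield (gross): A_g = 84×6 = 504 mm². φR_n = 0.90 × 350 × 504 = 158.8 kN.
Governing: min(149.7, 238.1, 158.8) = 149.7 kN → weld metal.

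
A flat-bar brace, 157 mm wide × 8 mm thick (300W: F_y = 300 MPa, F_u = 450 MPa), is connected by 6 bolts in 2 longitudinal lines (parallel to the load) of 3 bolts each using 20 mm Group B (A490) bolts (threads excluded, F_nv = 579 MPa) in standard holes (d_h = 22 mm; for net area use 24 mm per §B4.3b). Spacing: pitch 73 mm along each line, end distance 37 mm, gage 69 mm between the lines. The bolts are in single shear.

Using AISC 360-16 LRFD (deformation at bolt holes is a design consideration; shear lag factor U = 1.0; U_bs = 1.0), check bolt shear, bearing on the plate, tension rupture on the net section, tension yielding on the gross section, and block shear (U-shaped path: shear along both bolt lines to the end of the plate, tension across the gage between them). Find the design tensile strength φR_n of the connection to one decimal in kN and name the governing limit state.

294.3 kN (net-section rupture governs)

Bolt shear: A_b = π(20)²/4 = 314.16 mm². φR_n = 0.75 × 579 × 314.16 × 6 × 1 = 818.5 kN.
Bearing (8 mm plate, F_u = 450 MPa): end bolts L_c = 37 − 22/2 = 26, R_n = min(1.2×26×8×450, 2.4×20×8×450) = 112.32 kN/bolt; interior L_c = 73 − 22 = 51, R_n = 172.8 kN/bolt. φR_n = 0.75 × (2×112.32 + 4×172.8) = 686.9 kN.
Tension rupture (net): A_n = (157 − 2×24)×8 = 872 mm² (U = 1.0, A_e = A_n). φR_n = 0.75 × 450 × 872 = 294.3 kN.
Tension yield (gross): A_g = 157×8 = 1256 mm². φR_n = 0.90 × 300 × 1256 = 339.1 kN.
Block shear: shear path 2×[37+2×73] = 2×183 mm, A_gv = 2928, A_nv = 2×(183 − 2.5×24)×8 = 1968 mm²; tension across gage: (69 − 1×24)×8 = 360 mm². R_n = min(0.6×450×1968, 0.6×300×2928) + 1.0×450×360 = min(531.36, 527.04) + 162 = 689.04 kN. φR_n = 0.75 × 689.04 = 516.8 kN.
Governing: min(818.5, 686.9, 294.3, 339.1, 516.8) = 294.3 kN → net-section rupture.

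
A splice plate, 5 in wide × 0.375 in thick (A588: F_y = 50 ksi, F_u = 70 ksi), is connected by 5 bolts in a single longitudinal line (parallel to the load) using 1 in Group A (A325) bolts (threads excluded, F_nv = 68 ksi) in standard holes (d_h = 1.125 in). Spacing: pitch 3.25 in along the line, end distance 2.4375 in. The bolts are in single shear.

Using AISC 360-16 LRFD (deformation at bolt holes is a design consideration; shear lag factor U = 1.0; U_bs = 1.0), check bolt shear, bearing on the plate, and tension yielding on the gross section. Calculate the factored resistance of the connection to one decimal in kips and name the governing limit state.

84.4 kips (gross-section yield governs)

Bolt shear: A_b = π(1)²/4 = 0.7854 in². φR_n = 0.75 × 68 × 0.7854 × 5 × 1 = 200.3 kips.
Bearing (0.375 in plate, F_u = 70 ksi): end bolts L_c = 2.4375 − 1.125/2 = 1.875, R_n = min(1.2×1.875×0.375×70, 2.4×1×0.375×70) = 59.063 kips/bolt; interior L_c = 3.25 − 1.125 = 2.125, R_n = 63 kips/bolt. φR_n = 0.75 × (1×59.063 + 4×63) = 233.3 kips.
Tension yield (gross): A_g = 5×0.375 = 1.875 in². φR_n = 0.90 × 50 × 1.875 = 84.4 kips.
Governing: min(200.3, 233.3, 84.4) = 84.4 kips → gross-section yield.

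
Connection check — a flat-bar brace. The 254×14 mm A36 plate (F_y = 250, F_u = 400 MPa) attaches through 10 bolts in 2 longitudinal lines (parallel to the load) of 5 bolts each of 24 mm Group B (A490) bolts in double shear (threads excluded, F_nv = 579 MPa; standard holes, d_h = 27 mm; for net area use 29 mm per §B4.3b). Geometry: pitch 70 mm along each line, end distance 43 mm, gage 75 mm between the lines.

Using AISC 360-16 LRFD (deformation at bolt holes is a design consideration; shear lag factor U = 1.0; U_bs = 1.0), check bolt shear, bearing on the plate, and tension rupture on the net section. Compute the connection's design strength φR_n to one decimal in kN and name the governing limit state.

Bolt shear: A_b = π(24)²/4 = 452.39 mm². φR_n = 0.75 × 579 × 452.39 × 10 × 2 = 3929.0 kN.
Bearing (14 mm plate, F_u = 400 MPa): end bolts L_c = 43 − 27/2 = 29.5, R_n = min(1.2×29.5×14×400, 2.4×24×14×400) = 198.24 kN/bolt; interior L_c = 70 − 27 = 43, R_n = 288.96 kN/bolt. φR_n = 0.75 × (2×198.24 + 8×288.96) = 2031.1 kN.
Tension rupture (net): A_n = (254 − 2×29)×14 = 2744 mm² (U = 1.0, A_e = A_n). φR_n = 0.75 × 400 × 2744 = 823.2 kN.
Governing: min(3929.0, 2031.1, 823.2) = 823.2 kN → net-section rupture.

823.2 kN (net-section rupture governs)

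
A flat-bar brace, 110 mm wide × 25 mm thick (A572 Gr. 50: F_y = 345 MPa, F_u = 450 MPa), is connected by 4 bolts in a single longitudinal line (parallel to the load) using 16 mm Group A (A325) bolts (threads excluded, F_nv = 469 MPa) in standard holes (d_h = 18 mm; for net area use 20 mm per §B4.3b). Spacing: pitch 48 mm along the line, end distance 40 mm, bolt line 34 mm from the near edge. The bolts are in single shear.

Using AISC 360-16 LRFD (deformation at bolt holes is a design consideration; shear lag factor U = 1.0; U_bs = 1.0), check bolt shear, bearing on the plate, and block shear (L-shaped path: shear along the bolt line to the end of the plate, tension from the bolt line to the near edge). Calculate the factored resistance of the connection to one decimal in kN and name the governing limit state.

282.9 kN (bolt shear governs)

Bolt shear: A_b = π(16)²/4 = 201.06 mm². φR_n = 0.75 × 469 × 201.06 × 4 × 1 = 282.9 kN.
Bearing (25 mm plate, F_u = 450 MPa): end bolts L_c = 40 − 18/2 = 31, R_n = min(1.2×31×25×450, 2.4×16×25×450) = 418.5 kN/bolt; interior L_c = 48 − 18 = 30, R_n = 405 kN/bolt. φR_n = 0.75 × (1×418.5 + 3×405) = 1225.1 kN.
Block shear: shear path 1×[40+3×48] = 1×184 mm, A_gv = 4600, A_nv = 1×(184 − 3.5×20)×25 = 2850 mm²; tension to near edge: (34 − 0.5×20)×25 = 600 mm². R_n = min(0.6×450×2850, 0.6×345×4600) + 1.0×450×600 = min(769.5, 952.2) + 270 = 1039.5 kN. φR_n = 0.75 × 1039.5 = 779.6 kN.
Governing: min(282.9, 1225.1, 779.6) = 282.9 kN → bolt shear.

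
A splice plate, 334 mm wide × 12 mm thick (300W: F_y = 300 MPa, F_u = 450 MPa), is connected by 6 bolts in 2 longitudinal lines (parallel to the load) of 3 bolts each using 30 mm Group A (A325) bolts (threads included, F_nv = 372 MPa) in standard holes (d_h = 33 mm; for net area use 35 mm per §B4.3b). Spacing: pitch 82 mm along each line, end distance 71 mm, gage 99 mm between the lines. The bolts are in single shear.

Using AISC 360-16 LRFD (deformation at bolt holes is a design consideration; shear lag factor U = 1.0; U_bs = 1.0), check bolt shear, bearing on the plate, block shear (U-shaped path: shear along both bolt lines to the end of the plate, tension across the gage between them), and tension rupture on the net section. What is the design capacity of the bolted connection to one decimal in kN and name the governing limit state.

976.1 kN (block shear governs)

Bolt shear: A_b = π(30)²/4 = 706.86 mm². φR_n = 0.75 × 372 × 706.86 × 6 × 1 = 1183.3 kN.
Bearing (12 mm plate, F_u = 450 MPa): end bolts L_c = 71 − 33/2 = 54.5, R_n = min(1.2×54.5×12×450, 2.4×30×12×450) = 353.16 kN/bolt; interior L_c = 82 − 33 = 49, R_n = 317.52 kN/bolt. φR_n = 0.75 × (2×353.16 + 4×317.52) = 1482.3 kN.
Block shear: shear path 2×[71+2×82] = 2×235 mm, A_gv = 5640, A_nv = 2×(235 − 2.5×35)×12 = 3540 mm²; tension across gage: (99 − 1×35)×12 = 768 mm². R_n = min(0.6×450×3540, 0.6×300×5640) + 1.0×450×768 = min(955.8, 1015.2) + 345.6 = 1301.4 kN. φR_n = 0.75 × 1301.4 = 976.1 kN.
Tension rupture (net): A_n = (334 − 2×35)×12 = 3168 mm² (U = 1.0, A_e = A_n). φR_n = 0.75 × 450 × 3168 = 1069.2 kN.
Governing: min(1183.3, 1482.3, 976.1, 1069.2) = 976.1 kN → block shear.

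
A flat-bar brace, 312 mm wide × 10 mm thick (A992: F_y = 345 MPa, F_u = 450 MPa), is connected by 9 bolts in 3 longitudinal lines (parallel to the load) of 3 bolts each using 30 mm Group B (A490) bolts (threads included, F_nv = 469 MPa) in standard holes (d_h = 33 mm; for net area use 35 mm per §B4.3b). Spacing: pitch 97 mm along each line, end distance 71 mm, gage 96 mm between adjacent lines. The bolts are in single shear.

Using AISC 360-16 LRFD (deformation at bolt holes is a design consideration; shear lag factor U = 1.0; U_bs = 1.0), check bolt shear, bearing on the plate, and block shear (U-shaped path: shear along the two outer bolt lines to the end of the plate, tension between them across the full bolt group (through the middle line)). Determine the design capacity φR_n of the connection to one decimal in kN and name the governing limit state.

1130.6 kN (block shear governs)

Bolt shear: A_b = π(30)²/4 = 706.86 mm². φR_n = 0.75 × 469 × 706.86 × 9 × 1 = 2237.7 kN.
Bearing (10 mm plate, F_u = 450 MPa): end bolts L_c = 71 − 33/2 = 54.5, R_n = min(1.2×54.5×10×450, 2.4×30×10×450) = 294.3 kN/bolt; interior L_c = 97 − 33 = 64, R_n = 324 kN/bolt. φR_n = 0.75 × (3×294.3 + 6×324) = 2120.2 kN.
Block shear: shear path 2×[71+2×97] = 2×265 mm, A_gv = 5300, A_nv = 2×(265 − 2.5×35)×10 = 3550 mm²; tension across gage: (192 − 2×35)×10 = 1220 mm². R_n = min(0.6×450×3550, 0.6×345×5300) + 1.0×450×1220 = min(958.5, 1097.1) + 549 = 1507.5 kN. φR_n = 0.75 × 1507.5 = 1130.6 kN.
Governing: min(2237.7, 2120.2, 1130.6) = 1130.6 kN → block shear.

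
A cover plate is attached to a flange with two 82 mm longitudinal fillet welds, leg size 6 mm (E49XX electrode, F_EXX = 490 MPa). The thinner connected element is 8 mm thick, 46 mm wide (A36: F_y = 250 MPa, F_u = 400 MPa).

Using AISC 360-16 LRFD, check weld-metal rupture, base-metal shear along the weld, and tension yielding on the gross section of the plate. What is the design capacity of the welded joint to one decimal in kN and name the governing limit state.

82.8 kN (gross-section yield governs)

Weld metal: throat = 0.707×6 = 4.242 mm, L = 2×82 = 164 mm. φR_n = 0.75 × 0.6 × 490 × 4.242 × 164 = 153.4 kN.
Base metal shear (8 mm plate): yield φR_n = 1.0×0.6×250×8×164 = 196.8 kN; rupture φR_n = 0.75×0.6×400×8×164 = 236.2 kN; take 196.8 kN (yield).
Tension yield (gross): A_g = 46×8 = 368 mm². φR_n = 0.90 × 250 × 368 = 82.8 kN.
Governing: min(153.4, 196.8, 82.8) = 82.8 kN → gross-section yield.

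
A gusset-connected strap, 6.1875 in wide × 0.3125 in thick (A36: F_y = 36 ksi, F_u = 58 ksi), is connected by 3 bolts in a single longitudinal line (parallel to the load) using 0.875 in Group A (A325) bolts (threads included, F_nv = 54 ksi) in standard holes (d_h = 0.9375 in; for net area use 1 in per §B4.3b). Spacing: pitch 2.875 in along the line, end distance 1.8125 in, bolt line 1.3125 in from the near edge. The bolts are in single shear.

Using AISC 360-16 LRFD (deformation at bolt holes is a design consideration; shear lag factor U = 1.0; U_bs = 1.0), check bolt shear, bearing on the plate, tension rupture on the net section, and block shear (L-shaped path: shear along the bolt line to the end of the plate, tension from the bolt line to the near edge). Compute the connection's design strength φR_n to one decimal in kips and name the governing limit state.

Bolt shear: A_b = π(0.875)²/4 = 0.60132 in². φR_n = 0.75 × 54 × 0.60132 × 3 × 1 = 73.1 kips.
Bearing (0.3125 in plate, F_u = 58 ksi): end bolts L_c = 1.8125 − 0.9375/2 = 1.34375, R_n = min(1.2×1.34375×0.3125×58, 2.4×0.875×0.3125×58) = 29.227 kips/bolt; interior L_c = 2.875 − 0.9375 = 1.9375, R_n = 38.063 kips/bolt. φR_n = 0.75 × (1×29.227 + 2×38.063) = 79.0 kips.
Tension rupture (net): A_n = (6.1875 − 1×1)×0.3125 = 1.6211 in² (U = 1.0, A_e = A_n). φR_n = 0.75 × 58 × 1.6211 = 70.5 kips.
Block shear: shear path 1×[1.8125+2×2.875] = 1×7.5625 in, A_gv = 2.3633, A_nv = 1×(7.5625 − 2.5×1)×0.3125 = 1.582 in²; tension to near edge: (1.3125 − 0.5×1)×0.3125 = 0.25391 in². R_n = min(0.6×58×1.582, 0.6×36×2.3633) + 1.0×58×0.25391 = min(55.054, 51.047) + 14.727 = 65.774 kips. φR_n = 0.75 × 65.774 = 49.3 kips.
Governing: min(73.1, 79.0, 70.5, 49.3) = 49.3 kips → block shear.

49.3 kips (block shear governs)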